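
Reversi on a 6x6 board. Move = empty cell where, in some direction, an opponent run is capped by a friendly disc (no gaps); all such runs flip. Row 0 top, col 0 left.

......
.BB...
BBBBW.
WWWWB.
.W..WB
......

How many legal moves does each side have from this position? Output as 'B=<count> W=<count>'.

Answer: B=9 W=8

Derivation:
-- B to move --
(1,3): no bracket -> illegal
(1,4): flips 1 -> legal
(1,5): no bracket -> illegal
(2,5): flips 1 -> legal
(3,5): no bracket -> illegal
(4,0): flips 2 -> legal
(4,2): flips 2 -> legal
(4,3): flips 3 -> legal
(5,0): flips 2 -> legal
(5,1): flips 2 -> legal
(5,2): no bracket -> illegal
(5,3): no bracket -> illegal
(5,4): flips 1 -> legal
(5,5): flips 2 -> legal
B mobility = 9
-- W to move --
(0,0): flips 2 -> legal
(0,1): flips 2 -> legal
(0,2): flips 2 -> legal
(0,3): flips 2 -> legal
(1,0): flips 2 -> legal
(1,3): flips 2 -> legal
(1,4): flips 1 -> legal
(2,5): no bracket -> illegal
(3,5): flips 1 -> legal
(4,3): no bracket -> illegal
(5,4): no bracket -> illegal
(5,5): no bracket -> illegal
W mobility = 8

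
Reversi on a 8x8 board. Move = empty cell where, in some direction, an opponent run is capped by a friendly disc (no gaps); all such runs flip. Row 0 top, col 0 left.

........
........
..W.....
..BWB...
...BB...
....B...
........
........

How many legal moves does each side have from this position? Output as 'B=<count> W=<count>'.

Answer: B=3 W=5

Derivation:
-- B to move --
(1,1): flips 2 -> legal
(1,2): flips 1 -> legal
(1,3): no bracket -> illegal
(2,1): no bracket -> illegal
(2,3): flips 1 -> legal
(2,4): no bracket -> illegal
(3,1): no bracket -> illegal
(4,2): no bracket -> illegal
B mobility = 3
-- W to move --
(2,1): no bracket -> illegal
(2,3): no bracket -> illegal
(2,4): no bracket -> illegal
(2,5): no bracket -> illegal
(3,1): flips 1 -> legal
(3,5): flips 1 -> legal
(4,1): no bracket -> illegal
(4,2): flips 1 -> legal
(4,5): no bracket -> illegal
(5,2): no bracket -> illegal
(5,3): flips 1 -> legal
(5,5): flips 1 -> legal
(6,3): no bracket -> illegal
(6,4): no bracket -> illegal
(6,5): no bracket -> illegal
W mobility = 5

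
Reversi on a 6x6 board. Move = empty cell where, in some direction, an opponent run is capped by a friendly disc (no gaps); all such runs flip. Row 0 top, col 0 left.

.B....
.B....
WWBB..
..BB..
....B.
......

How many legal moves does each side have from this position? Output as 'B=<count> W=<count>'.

Answer: B=2 W=3

Derivation:
-- B to move --
(1,0): flips 1 -> legal
(1,2): no bracket -> illegal
(3,0): no bracket -> illegal
(3,1): flips 1 -> legal
B mobility = 2
-- W to move --
(0,0): no bracket -> illegal
(0,2): flips 1 -> legal
(1,0): no bracket -> illegal
(1,2): no bracket -> illegal
(1,3): no bracket -> illegal
(1,4): no bracket -> illegal
(2,4): flips 2 -> legal
(3,1): no bracket -> illegal
(3,4): no bracket -> illegal
(3,5): no bracket -> illegal
(4,1): no bracket -> illegal
(4,2): no bracket -> illegal
(4,3): flips 1 -> legal
(4,5): no bracket -> illegal
(5,3): no bracket -> illegal
(5,4): no bracket -> illegal
(5,5): no bracket -> illegal
W mobility = 3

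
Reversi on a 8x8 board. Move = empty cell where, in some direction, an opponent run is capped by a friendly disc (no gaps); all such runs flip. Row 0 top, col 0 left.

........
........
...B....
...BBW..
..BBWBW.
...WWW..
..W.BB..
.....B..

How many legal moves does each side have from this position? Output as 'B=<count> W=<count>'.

Answer: B=6 W=10

Derivation:
-- B to move --
(2,4): no bracket -> illegal
(2,5): flips 1 -> legal
(2,6): no bracket -> illegal
(3,6): flips 1 -> legal
(3,7): flips 2 -> legal
(4,7): flips 1 -> legal
(5,1): no bracket -> illegal
(5,2): no bracket -> illegal
(5,6): no bracket -> illegal
(5,7): no bracket -> illegal
(6,1): no bracket -> illegal
(6,3): flips 2 -> legal
(6,6): flips 2 -> legal
(7,1): no bracket -> illegal
(7,2): no bracket -> illegal
(7,3): no bracket -> illegal
B mobility = 6
-- W to move --
(1,2): no bracket -> illegal
(1,3): flips 3 -> legal
(1,4): no bracket -> illegal
(2,2): flips 1 -> legal
(2,4): flips 1 -> legal
(2,5): no bracket -> illegal
(3,1): flips 1 -> legal
(3,2): flips 3 -> legal
(3,6): flips 1 -> legal
(4,1): flips 2 -> legal
(5,1): no bracket -> illegal
(5,2): no bracket -> illegal
(5,6): no bracket -> illegal
(6,3): no bracket -> illegal
(6,6): no bracket -> illegal
(7,3): flips 1 -> legal
(7,4): flips 1 -> legal
(7,6): flips 1 -> legal
W mobility = 10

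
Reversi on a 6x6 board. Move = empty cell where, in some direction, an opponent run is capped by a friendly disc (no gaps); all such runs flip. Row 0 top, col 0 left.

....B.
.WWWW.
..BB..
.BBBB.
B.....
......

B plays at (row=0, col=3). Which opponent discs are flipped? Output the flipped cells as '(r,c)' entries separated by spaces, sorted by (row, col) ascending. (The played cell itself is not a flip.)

Answer: (1,3)

Derivation:
Dir NW: edge -> no flip
Dir N: edge -> no flip
Dir NE: edge -> no flip
Dir W: first cell '.' (not opp) -> no flip
Dir E: first cell 'B' (not opp) -> no flip
Dir SW: opp run (1,2), next='.' -> no flip
Dir S: opp run (1,3) capped by B -> flip
Dir SE: opp run (1,4), next='.' -> no flip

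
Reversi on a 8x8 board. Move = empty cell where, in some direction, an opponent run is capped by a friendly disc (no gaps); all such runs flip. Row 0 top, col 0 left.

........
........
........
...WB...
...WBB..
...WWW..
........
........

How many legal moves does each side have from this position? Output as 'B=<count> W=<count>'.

Answer: B=9 W=5

Derivation:
-- B to move --
(2,2): flips 1 -> legal
(2,3): no bracket -> illegal
(2,4): no bracket -> illegal
(3,2): flips 1 -> legal
(4,2): flips 1 -> legal
(4,6): no bracket -> illegal
(5,2): flips 1 -> legal
(5,6): no bracket -> illegal
(6,2): flips 1 -> legal
(6,3): flips 1 -> legal
(6,4): flips 1 -> legal
(6,5): flips 1 -> legal
(6,6): flips 1 -> legal
B mobility = 9
-- W to move --
(2,3): no bracket -> illegal
(2,4): flips 2 -> legal
(2,5): flips 1 -> legal
(3,5): flips 3 -> legal
(3,6): flips 1 -> legal
(4,6): flips 2 -> legal
(5,6): no bracket -> illegal
W mobility = 5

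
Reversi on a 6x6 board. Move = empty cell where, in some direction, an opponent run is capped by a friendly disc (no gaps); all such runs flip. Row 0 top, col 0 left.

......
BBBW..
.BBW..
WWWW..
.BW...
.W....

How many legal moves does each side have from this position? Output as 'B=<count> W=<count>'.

-- B to move --
(0,2): no bracket -> illegal
(0,3): no bracket -> illegal
(0,4): flips 1 -> legal
(1,4): flips 3 -> legal
(2,0): no bracket -> illegal
(2,4): flips 1 -> legal
(3,4): flips 1 -> legal
(4,0): flips 1 -> legal
(4,3): flips 2 -> legal
(4,4): flips 1 -> legal
(5,0): no bracket -> illegal
(5,2): flips 2 -> legal
(5,3): no bracket -> illegal
B mobility = 8
-- W to move --
(0,0): flips 2 -> legal
(0,1): flips 3 -> legal
(0,2): flips 2 -> legal
(0,3): flips 2 -> legal
(2,0): flips 2 -> legal
(4,0): flips 1 -> legal
(5,0): flips 1 -> legal
(5,2): flips 1 -> legal
W mobility = 8

Answer: B=8 W=8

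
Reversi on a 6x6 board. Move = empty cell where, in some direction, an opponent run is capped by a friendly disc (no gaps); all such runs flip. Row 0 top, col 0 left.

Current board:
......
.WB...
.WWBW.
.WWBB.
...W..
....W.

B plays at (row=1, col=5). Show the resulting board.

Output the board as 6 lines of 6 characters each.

Place B at (1,5); scan 8 dirs for brackets.
Dir NW: first cell '.' (not opp) -> no flip
Dir N: first cell '.' (not opp) -> no flip
Dir NE: edge -> no flip
Dir W: first cell '.' (not opp) -> no flip
Dir E: edge -> no flip
Dir SW: opp run (2,4) capped by B -> flip
Dir S: first cell '.' (not opp) -> no flip
Dir SE: edge -> no flip
All flips: (2,4)

Answer: ......
.WB..B
.WWBB.
.WWBB.
...W..
....W.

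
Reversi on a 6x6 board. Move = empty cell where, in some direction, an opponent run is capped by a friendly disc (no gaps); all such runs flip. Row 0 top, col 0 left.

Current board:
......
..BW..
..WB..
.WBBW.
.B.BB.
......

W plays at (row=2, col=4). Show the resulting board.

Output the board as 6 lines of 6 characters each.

Place W at (2,4); scan 8 dirs for brackets.
Dir NW: first cell 'W' (not opp) -> no flip
Dir N: first cell '.' (not opp) -> no flip
Dir NE: first cell '.' (not opp) -> no flip
Dir W: opp run (2,3) capped by W -> flip
Dir E: first cell '.' (not opp) -> no flip
Dir SW: opp run (3,3), next='.' -> no flip
Dir S: first cell 'W' (not opp) -> no flip
Dir SE: first cell '.' (not opp) -> no flip
All flips: (2,3)

Answer: ......
..BW..
..WWW.
.WBBW.
.B.BB.
......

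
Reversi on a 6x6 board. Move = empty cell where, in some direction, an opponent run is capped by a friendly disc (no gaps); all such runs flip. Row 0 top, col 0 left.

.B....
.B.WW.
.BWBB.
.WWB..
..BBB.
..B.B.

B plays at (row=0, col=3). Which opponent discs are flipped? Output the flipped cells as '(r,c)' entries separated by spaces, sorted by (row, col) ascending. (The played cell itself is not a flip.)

Dir NW: edge -> no flip
Dir N: edge -> no flip
Dir NE: edge -> no flip
Dir W: first cell '.' (not opp) -> no flip
Dir E: first cell '.' (not opp) -> no flip
Dir SW: first cell '.' (not opp) -> no flip
Dir S: opp run (1,3) capped by B -> flip
Dir SE: opp run (1,4), next='.' -> no flip

Answer: (1,3)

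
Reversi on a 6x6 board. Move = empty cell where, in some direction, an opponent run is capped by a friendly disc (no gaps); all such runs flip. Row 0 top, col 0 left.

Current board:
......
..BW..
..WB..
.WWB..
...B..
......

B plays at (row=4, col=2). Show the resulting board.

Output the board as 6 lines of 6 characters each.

Answer: ......
..BW..
..BB..
.WBB..
..BB..
......

Derivation:
Place B at (4,2); scan 8 dirs for brackets.
Dir NW: opp run (3,1), next='.' -> no flip
Dir N: opp run (3,2) (2,2) capped by B -> flip
Dir NE: first cell 'B' (not opp) -> no flip
Dir W: first cell '.' (not opp) -> no flip
Dir E: first cell 'B' (not opp) -> no flip
Dir SW: first cell '.' (not opp) -> no flip
Dir S: first cell '.' (not opp) -> no flip
Dir SE: first cell '.' (not opp) -> no flip
All flips: (2,2) (3,2)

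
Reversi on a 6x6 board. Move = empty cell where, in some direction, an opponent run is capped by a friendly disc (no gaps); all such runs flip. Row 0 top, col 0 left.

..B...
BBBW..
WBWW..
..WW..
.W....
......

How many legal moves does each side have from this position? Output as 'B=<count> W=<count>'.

Answer: B=7 W=2

Derivation:
-- B to move --
(0,3): no bracket -> illegal
(0,4): no bracket -> illegal
(1,4): flips 1 -> legal
(2,4): flips 3 -> legal
(3,0): flips 1 -> legal
(3,1): no bracket -> illegal
(3,4): flips 1 -> legal
(4,0): no bracket -> illegal
(4,2): flips 2 -> legal
(4,3): flips 1 -> legal
(4,4): flips 2 -> legal
(5,0): no bracket -> illegal
(5,1): no bracket -> illegal
(5,2): no bracket -> illegal
B mobility = 7
-- W to move --
(0,0): flips 2 -> legal
(0,1): flips 1 -> legal
(0,3): no bracket -> illegal
(3,0): no bracket -> illegal
(3,1): no bracket -> illegal
W mobility = 2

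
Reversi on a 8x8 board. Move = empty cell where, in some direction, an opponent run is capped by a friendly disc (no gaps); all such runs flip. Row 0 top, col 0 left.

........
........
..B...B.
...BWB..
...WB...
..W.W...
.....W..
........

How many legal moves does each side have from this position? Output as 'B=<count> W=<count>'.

-- B to move --
(2,3): no bracket -> illegal
(2,4): flips 1 -> legal
(2,5): no bracket -> illegal
(3,2): no bracket -> illegal
(4,1): no bracket -> illegal
(4,2): flips 1 -> legal
(4,5): no bracket -> illegal
(5,1): no bracket -> illegal
(5,3): flips 1 -> legal
(5,5): no bracket -> illegal
(5,6): no bracket -> illegal
(6,1): no bracket -> illegal
(6,2): no bracket -> illegal
(6,3): no bracket -> illegal
(6,4): flips 1 -> legal
(6,6): no bracket -> illegal
(7,4): no bracket -> illegal
(7,5): no bracket -> illegal
(7,6): no bracket -> illegal
B mobility = 4
-- W to move --
(1,1): no bracket -> illegal
(1,2): no bracket -> illegal
(1,3): no bracket -> illegal
(1,5): no bracket -> illegal
(1,6): no bracket -> illegal
(1,7): no bracket -> illegal
(2,1): no bracket -> illegal
(2,3): flips 1 -> legal
(2,4): no bracket -> illegal
(2,5): no bracket -> illegal
(2,7): no bracket -> illegal
(3,1): no bracket -> illegal
(3,2): flips 1 -> legal
(3,6): flips 1 -> legal
(3,7): no bracket -> illegal
(4,2): no bracket -> illegal
(4,5): flips 1 -> legal
(4,6): no bracket -> illegal
(5,3): no bracket -> illegal
(5,5): no bracket -> illegal
W mobility = 4

Answer: B=4 W=4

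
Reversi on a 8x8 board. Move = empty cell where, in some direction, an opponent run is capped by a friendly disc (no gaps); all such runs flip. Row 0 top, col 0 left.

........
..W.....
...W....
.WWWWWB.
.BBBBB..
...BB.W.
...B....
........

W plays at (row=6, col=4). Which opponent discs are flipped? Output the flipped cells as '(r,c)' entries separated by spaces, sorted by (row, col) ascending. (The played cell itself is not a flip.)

Dir NW: opp run (5,3) (4,2) capped by W -> flip
Dir N: opp run (5,4) (4,4) capped by W -> flip
Dir NE: first cell '.' (not opp) -> no flip
Dir W: opp run (6,3), next='.' -> no flip
Dir E: first cell '.' (not opp) -> no flip
Dir SW: first cell '.' (not opp) -> no flip
Dir S: first cell '.' (not opp) -> no flip
Dir SE: first cell '.' (not opp) -> no flip

Answer: (4,2) (4,4) (5,3) (5,4)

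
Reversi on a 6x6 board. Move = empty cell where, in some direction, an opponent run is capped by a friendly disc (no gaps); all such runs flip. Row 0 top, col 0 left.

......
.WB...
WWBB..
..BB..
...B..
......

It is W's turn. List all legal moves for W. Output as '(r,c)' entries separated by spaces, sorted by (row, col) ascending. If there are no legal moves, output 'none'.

(0,1): no bracket -> illegal
(0,2): no bracket -> illegal
(0,3): flips 1 -> legal
(1,3): flips 1 -> legal
(1,4): no bracket -> illegal
(2,4): flips 2 -> legal
(3,1): no bracket -> illegal
(3,4): no bracket -> illegal
(4,1): no bracket -> illegal
(4,2): no bracket -> illegal
(4,4): flips 2 -> legal
(5,2): no bracket -> illegal
(5,3): no bracket -> illegal
(5,4): flips 2 -> legal

Answer: (0,3) (1,3) (2,4) (4,4) (5,4)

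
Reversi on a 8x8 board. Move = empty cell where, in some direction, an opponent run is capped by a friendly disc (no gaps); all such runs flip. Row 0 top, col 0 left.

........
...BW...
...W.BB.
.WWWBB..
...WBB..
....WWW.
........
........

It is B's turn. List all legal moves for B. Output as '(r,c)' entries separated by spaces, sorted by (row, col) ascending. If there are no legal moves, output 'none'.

(0,3): flips 1 -> legal
(0,4): no bracket -> illegal
(0,5): no bracket -> illegal
(1,2): flips 1 -> legal
(1,5): flips 1 -> legal
(2,0): no bracket -> illegal
(2,1): no bracket -> illegal
(2,2): flips 1 -> legal
(2,4): no bracket -> illegal
(3,0): flips 3 -> legal
(4,0): no bracket -> illegal
(4,1): no bracket -> illegal
(4,2): flips 1 -> legal
(4,6): no bracket -> illegal
(4,7): no bracket -> illegal
(5,2): flips 1 -> legal
(5,3): flips 3 -> legal
(5,7): no bracket -> illegal
(6,3): flips 1 -> legal
(6,4): flips 1 -> legal
(6,5): flips 1 -> legal
(6,6): flips 1 -> legal
(6,7): flips 1 -> legal

Answer: (0,3) (1,2) (1,5) (2,2) (3,0) (4,2) (5,2) (5,3) (6,3) (6,4) (6,5) (6,6) (6,7)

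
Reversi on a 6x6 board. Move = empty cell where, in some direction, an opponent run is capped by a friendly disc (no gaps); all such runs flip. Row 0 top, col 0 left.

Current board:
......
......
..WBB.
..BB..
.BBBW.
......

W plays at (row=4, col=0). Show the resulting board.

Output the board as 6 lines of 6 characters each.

Answer: ......
......
..WBB.
..BB..
WWWWW.
......

Derivation:
Place W at (4,0); scan 8 dirs for brackets.
Dir NW: edge -> no flip
Dir N: first cell '.' (not opp) -> no flip
Dir NE: first cell '.' (not opp) -> no flip
Dir W: edge -> no flip
Dir E: opp run (4,1) (4,2) (4,3) capped by W -> flip
Dir SW: edge -> no flip
Dir S: first cell '.' (not opp) -> no flip
Dir SE: first cell '.' (not opp) -> no flip
All flips: (4,1) (4,2) (4,3)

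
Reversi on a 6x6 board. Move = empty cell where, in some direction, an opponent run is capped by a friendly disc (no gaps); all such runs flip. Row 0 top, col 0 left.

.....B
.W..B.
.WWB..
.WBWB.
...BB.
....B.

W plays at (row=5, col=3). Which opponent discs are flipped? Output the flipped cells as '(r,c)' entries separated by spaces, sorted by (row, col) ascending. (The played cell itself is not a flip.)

Dir NW: first cell '.' (not opp) -> no flip
Dir N: opp run (4,3) capped by W -> flip
Dir NE: opp run (4,4), next='.' -> no flip
Dir W: first cell '.' (not opp) -> no flip
Dir E: opp run (5,4), next='.' -> no flip
Dir SW: edge -> no flip
Dir S: edge -> no flip
Dir SE: edge -> no flip

Answer: (4,3)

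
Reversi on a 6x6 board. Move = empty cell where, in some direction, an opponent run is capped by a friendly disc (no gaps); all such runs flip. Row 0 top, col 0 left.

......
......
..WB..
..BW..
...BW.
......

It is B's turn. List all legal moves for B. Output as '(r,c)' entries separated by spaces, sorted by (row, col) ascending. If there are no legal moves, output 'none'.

Answer: (1,2) (2,1) (3,4) (4,5)

Derivation:
(1,1): no bracket -> illegal
(1,2): flips 1 -> legal
(1,3): no bracket -> illegal
(2,1): flips 1 -> legal
(2,4): no bracket -> illegal
(3,1): no bracket -> illegal
(3,4): flips 1 -> legal
(3,5): no bracket -> illegal
(4,2): no bracket -> illegal
(4,5): flips 1 -> legal
(5,3): no bracket -> illegal
(5,4): no bracket -> illegal
(5,5): no bracket -> illegal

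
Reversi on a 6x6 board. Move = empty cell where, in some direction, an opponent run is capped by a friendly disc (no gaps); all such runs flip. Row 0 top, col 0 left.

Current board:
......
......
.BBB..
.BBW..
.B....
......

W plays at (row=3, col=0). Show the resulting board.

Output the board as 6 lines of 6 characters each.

Place W at (3,0); scan 8 dirs for brackets.
Dir NW: edge -> no flip
Dir N: first cell '.' (not opp) -> no flip
Dir NE: opp run (2,1), next='.' -> no flip
Dir W: edge -> no flip
Dir E: opp run (3,1) (3,2) capped by W -> flip
Dir SW: edge -> no flip
Dir S: first cell '.' (not opp) -> no flip
Dir SE: opp run (4,1), next='.' -> no flip
All flips: (3,1) (3,2)

Answer: ......
......
.BBB..
WWWW..
.B....
......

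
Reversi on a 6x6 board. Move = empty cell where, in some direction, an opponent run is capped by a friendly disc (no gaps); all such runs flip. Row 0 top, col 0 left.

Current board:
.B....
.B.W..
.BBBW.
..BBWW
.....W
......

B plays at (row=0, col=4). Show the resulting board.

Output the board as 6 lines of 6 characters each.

Place B at (0,4); scan 8 dirs for brackets.
Dir NW: edge -> no flip
Dir N: edge -> no flip
Dir NE: edge -> no flip
Dir W: first cell '.' (not opp) -> no flip
Dir E: first cell '.' (not opp) -> no flip
Dir SW: opp run (1,3) capped by B -> flip
Dir S: first cell '.' (not opp) -> no flip
Dir SE: first cell '.' (not opp) -> no flip
All flips: (1,3)

Answer: .B..B.
.B.B..
.BBBW.
..BBWW
.....W
......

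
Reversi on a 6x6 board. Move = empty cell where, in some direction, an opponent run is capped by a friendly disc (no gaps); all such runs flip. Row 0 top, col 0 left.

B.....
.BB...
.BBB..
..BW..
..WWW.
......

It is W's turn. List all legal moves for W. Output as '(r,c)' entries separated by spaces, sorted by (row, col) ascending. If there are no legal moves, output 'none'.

(0,1): no bracket -> illegal
(0,2): flips 3 -> legal
(0,3): no bracket -> illegal
(1,0): flips 2 -> legal
(1,3): flips 1 -> legal
(1,4): no bracket -> illegal
(2,0): no bracket -> illegal
(2,4): no bracket -> illegal
(3,0): no bracket -> illegal
(3,1): flips 1 -> legal
(3,4): no bracket -> illegal
(4,1): no bracket -> illegal

Answer: (0,2) (1,0) (1,3) (3,1)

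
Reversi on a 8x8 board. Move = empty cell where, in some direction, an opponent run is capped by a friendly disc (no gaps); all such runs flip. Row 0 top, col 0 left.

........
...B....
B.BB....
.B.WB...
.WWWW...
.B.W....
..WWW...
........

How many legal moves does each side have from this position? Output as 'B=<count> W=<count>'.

-- B to move --
(2,4): flips 2 -> legal
(3,0): no bracket -> illegal
(3,2): flips 1 -> legal
(3,5): no bracket -> illegal
(4,0): no bracket -> illegal
(4,5): no bracket -> illegal
(5,0): no bracket -> illegal
(5,2): flips 1 -> legal
(5,4): flips 1 -> legal
(5,5): flips 2 -> legal
(6,1): no bracket -> illegal
(6,5): no bracket -> illegal
(7,1): no bracket -> illegal
(7,2): no bracket -> illegal
(7,3): flips 5 -> legal
(7,4): no bracket -> illegal
(7,5): flips 3 -> legal
B mobility = 7
-- W to move --
(0,2): no bracket -> illegal
(0,3): flips 2 -> legal
(0,4): no bracket -> illegal
(1,0): no bracket -> illegal
(1,1): flips 1 -> legal
(1,2): no bracket -> illegal
(1,4): no bracket -> illegal
(2,1): flips 1 -> legal
(2,4): flips 1 -> legal
(2,5): flips 1 -> legal
(3,0): no bracket -> illegal
(3,2): no bracket -> illegal
(3,5): flips 1 -> legal
(4,0): flips 1 -> legal
(4,5): no bracket -> illegal
(5,0): no bracket -> illegal
(5,2): no bracket -> illegal
(6,0): flips 1 -> legal
(6,1): flips 1 -> legal
W mobility = 9

Answer: B=7 W=9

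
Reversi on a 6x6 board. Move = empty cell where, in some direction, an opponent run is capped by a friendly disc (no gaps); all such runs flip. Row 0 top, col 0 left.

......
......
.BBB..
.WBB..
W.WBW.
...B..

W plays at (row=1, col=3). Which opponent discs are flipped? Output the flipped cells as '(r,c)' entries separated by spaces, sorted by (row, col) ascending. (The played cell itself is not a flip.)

Answer: (2,2)

Derivation:
Dir NW: first cell '.' (not opp) -> no flip
Dir N: first cell '.' (not opp) -> no flip
Dir NE: first cell '.' (not opp) -> no flip
Dir W: first cell '.' (not opp) -> no flip
Dir E: first cell '.' (not opp) -> no flip
Dir SW: opp run (2,2) capped by W -> flip
Dir S: opp run (2,3) (3,3) (4,3) (5,3), next=edge -> no flip
Dir SE: first cell '.' (not opp) -> no flip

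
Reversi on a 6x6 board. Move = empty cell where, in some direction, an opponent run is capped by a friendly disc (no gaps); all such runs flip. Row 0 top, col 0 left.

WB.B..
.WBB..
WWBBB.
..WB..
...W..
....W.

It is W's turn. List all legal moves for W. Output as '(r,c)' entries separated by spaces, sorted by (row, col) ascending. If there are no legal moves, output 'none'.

Answer: (0,2) (1,4) (2,5) (3,4) (4,4)

Derivation:
(0,2): flips 3 -> legal
(0,4): no bracket -> illegal
(1,0): no bracket -> illegal
(1,4): flips 3 -> legal
(1,5): no bracket -> illegal
(2,5): flips 3 -> legal
(3,1): no bracket -> illegal
(3,4): flips 1 -> legal
(3,5): no bracket -> illegal
(4,2): no bracket -> illegal
(4,4): flips 2 -> legal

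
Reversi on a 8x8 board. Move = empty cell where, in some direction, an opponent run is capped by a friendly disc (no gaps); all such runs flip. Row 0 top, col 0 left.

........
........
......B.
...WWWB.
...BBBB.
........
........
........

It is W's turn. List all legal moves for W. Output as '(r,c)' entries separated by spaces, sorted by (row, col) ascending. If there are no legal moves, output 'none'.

(1,5): no bracket -> illegal
(1,6): no bracket -> illegal
(1,7): flips 1 -> legal
(2,5): no bracket -> illegal
(2,7): no bracket -> illegal
(3,2): no bracket -> illegal
(3,7): flips 1 -> legal
(4,2): no bracket -> illegal
(4,7): no bracket -> illegal
(5,2): flips 1 -> legal
(5,3): flips 2 -> legal
(5,4): flips 1 -> legal
(5,5): flips 2 -> legal
(5,6): flips 1 -> legal
(5,7): flips 1 -> legal

Answer: (1,7) (3,7) (5,2) (5,3) (5,4) (5,5) (5,6) (5,7)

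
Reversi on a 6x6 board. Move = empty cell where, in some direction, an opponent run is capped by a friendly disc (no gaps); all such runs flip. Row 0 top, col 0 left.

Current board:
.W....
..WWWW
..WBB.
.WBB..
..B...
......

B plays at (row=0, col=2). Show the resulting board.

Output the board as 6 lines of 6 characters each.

Place B at (0,2); scan 8 dirs for brackets.
Dir NW: edge -> no flip
Dir N: edge -> no flip
Dir NE: edge -> no flip
Dir W: opp run (0,1), next='.' -> no flip
Dir E: first cell '.' (not opp) -> no flip
Dir SW: first cell '.' (not opp) -> no flip
Dir S: opp run (1,2) (2,2) capped by B -> flip
Dir SE: opp run (1,3) capped by B -> flip
All flips: (1,2) (1,3) (2,2)

Answer: .WB...
..BBWW
..BBB.
.WBB..
..B...
......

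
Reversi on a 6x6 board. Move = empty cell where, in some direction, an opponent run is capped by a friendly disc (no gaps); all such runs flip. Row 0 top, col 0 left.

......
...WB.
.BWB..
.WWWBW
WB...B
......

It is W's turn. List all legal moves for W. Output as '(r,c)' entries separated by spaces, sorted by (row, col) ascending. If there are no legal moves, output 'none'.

(0,3): no bracket -> illegal
(0,4): no bracket -> illegal
(0,5): flips 2 -> legal
(1,0): flips 1 -> legal
(1,1): flips 1 -> legal
(1,2): no bracket -> illegal
(1,5): flips 1 -> legal
(2,0): flips 1 -> legal
(2,4): flips 1 -> legal
(2,5): no bracket -> illegal
(3,0): no bracket -> illegal
(4,2): flips 1 -> legal
(4,3): no bracket -> illegal
(4,4): no bracket -> illegal
(5,0): flips 1 -> legal
(5,1): flips 1 -> legal
(5,2): no bracket -> illegal
(5,4): no bracket -> illegal
(5,5): flips 1 -> legal

Answer: (0,5) (1,0) (1,1) (1,5) (2,0) (2,4) (4,2) (5,0) (5,1) (5,5)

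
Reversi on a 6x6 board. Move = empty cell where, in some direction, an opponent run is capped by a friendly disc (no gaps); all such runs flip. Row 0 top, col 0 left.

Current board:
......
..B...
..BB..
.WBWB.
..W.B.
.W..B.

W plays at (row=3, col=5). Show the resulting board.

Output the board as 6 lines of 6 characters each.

Answer: ......
..B...
..BB..
.WBWWW
..W.B.
.W..B.

Derivation:
Place W at (3,5); scan 8 dirs for brackets.
Dir NW: first cell '.' (not opp) -> no flip
Dir N: first cell '.' (not opp) -> no flip
Dir NE: edge -> no flip
Dir W: opp run (3,4) capped by W -> flip
Dir E: edge -> no flip
Dir SW: opp run (4,4), next='.' -> no flip
Dir S: first cell '.' (not opp) -> no flip
Dir SE: edge -> no flip
All flips: (3,4)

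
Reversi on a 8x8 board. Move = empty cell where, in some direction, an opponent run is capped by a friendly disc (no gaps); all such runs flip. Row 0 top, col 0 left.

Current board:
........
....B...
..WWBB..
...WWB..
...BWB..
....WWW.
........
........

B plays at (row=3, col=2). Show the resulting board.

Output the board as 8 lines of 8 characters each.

Place B at (3,2); scan 8 dirs for brackets.
Dir NW: first cell '.' (not opp) -> no flip
Dir N: opp run (2,2), next='.' -> no flip
Dir NE: opp run (2,3) capped by B -> flip
Dir W: first cell '.' (not opp) -> no flip
Dir E: opp run (3,3) (3,4) capped by B -> flip
Dir SW: first cell '.' (not opp) -> no flip
Dir S: first cell '.' (not opp) -> no flip
Dir SE: first cell 'B' (not opp) -> no flip
All flips: (2,3) (3,3) (3,4)

Answer: ........
....B...
..WBBB..
..BBBB..
...BWB..
....WWW.
........
........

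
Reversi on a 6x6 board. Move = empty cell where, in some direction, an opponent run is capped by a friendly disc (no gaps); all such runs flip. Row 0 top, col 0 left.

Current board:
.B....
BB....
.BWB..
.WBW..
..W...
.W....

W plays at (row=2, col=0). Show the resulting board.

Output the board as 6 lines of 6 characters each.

Place W at (2,0); scan 8 dirs for brackets.
Dir NW: edge -> no flip
Dir N: opp run (1,0), next='.' -> no flip
Dir NE: opp run (1,1), next='.' -> no flip
Dir W: edge -> no flip
Dir E: opp run (2,1) capped by W -> flip
Dir SW: edge -> no flip
Dir S: first cell '.' (not opp) -> no flip
Dir SE: first cell 'W' (not opp) -> no flip
All flips: (2,1)

Answer: .B....
BB....
WWWB..
.WBW..
..W...
.W....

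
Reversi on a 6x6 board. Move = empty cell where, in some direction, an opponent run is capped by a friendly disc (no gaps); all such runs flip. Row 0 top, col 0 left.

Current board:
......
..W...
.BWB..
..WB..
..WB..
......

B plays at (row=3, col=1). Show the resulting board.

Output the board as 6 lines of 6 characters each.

Place B at (3,1); scan 8 dirs for brackets.
Dir NW: first cell '.' (not opp) -> no flip
Dir N: first cell 'B' (not opp) -> no flip
Dir NE: opp run (2,2), next='.' -> no flip
Dir W: first cell '.' (not opp) -> no flip
Dir E: opp run (3,2) capped by B -> flip
Dir SW: first cell '.' (not opp) -> no flip
Dir S: first cell '.' (not opp) -> no flip
Dir SE: opp run (4,2), next='.' -> no flip
All flips: (3,2)

Answer: ......
..W...
.BWB..
.BBB..
..WB..
......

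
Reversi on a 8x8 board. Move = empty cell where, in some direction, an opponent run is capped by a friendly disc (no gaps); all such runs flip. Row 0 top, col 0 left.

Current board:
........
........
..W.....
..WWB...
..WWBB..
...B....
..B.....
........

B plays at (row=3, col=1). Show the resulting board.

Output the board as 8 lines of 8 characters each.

Answer: ........
........
..W.....
.BBBB...
..BWBB..
...B....
..B.....
........

Derivation:
Place B at (3,1); scan 8 dirs for brackets.
Dir NW: first cell '.' (not opp) -> no flip
Dir N: first cell '.' (not opp) -> no flip
Dir NE: opp run (2,2), next='.' -> no flip
Dir W: first cell '.' (not opp) -> no flip
Dir E: opp run (3,2) (3,3) capped by B -> flip
Dir SW: first cell '.' (not opp) -> no flip
Dir S: first cell '.' (not opp) -> no flip
Dir SE: opp run (4,2) capped by B -> flip
All flips: (3,2) (3,3) (4,2)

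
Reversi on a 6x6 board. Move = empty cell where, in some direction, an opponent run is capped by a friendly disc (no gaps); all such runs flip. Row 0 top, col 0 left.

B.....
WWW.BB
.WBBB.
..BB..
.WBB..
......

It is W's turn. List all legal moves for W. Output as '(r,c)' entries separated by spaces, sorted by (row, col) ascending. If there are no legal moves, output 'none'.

Answer: (0,5) (2,5) (3,4) (4,4) (5,2) (5,4)

Derivation:
(0,1): no bracket -> illegal
(0,3): no bracket -> illegal
(0,4): no bracket -> illegal
(0,5): flips 3 -> legal
(1,3): no bracket -> illegal
(2,5): flips 3 -> legal
(3,1): no bracket -> illegal
(3,4): flips 1 -> legal
(3,5): no bracket -> illegal
(4,4): flips 4 -> legal
(5,1): no bracket -> illegal
(5,2): flips 3 -> legal
(5,3): no bracket -> illegal
(5,4): flips 2 -> legal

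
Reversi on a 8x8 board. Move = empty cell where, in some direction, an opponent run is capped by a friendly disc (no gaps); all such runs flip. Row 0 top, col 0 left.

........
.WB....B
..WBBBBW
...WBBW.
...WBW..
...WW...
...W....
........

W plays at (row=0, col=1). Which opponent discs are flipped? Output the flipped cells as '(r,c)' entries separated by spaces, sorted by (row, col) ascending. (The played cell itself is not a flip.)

Answer: (1,2) (2,3) (3,4)

Derivation:
Dir NW: edge -> no flip
Dir N: edge -> no flip
Dir NE: edge -> no flip
Dir W: first cell '.' (not opp) -> no flip
Dir E: first cell '.' (not opp) -> no flip
Dir SW: first cell '.' (not opp) -> no flip
Dir S: first cell 'W' (not opp) -> no flip
Dir SE: opp run (1,2) (2,3) (3,4) capped by W -> flip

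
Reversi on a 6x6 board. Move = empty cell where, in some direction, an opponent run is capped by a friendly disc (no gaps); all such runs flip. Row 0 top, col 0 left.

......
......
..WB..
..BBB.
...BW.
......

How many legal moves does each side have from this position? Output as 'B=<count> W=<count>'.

-- B to move --
(1,1): flips 1 -> legal
(1,2): flips 1 -> legal
(1,3): no bracket -> illegal
(2,1): flips 1 -> legal
(3,1): no bracket -> illegal
(3,5): no bracket -> illegal
(4,5): flips 1 -> legal
(5,3): no bracket -> illegal
(5,4): flips 1 -> legal
(5,5): flips 1 -> legal
B mobility = 6
-- W to move --
(1,2): no bracket -> illegal
(1,3): no bracket -> illegal
(1,4): no bracket -> illegal
(2,1): no bracket -> illegal
(2,4): flips 2 -> legal
(2,5): no bracket -> illegal
(3,1): no bracket -> illegal
(3,5): no bracket -> illegal
(4,1): no bracket -> illegal
(4,2): flips 2 -> legal
(4,5): no bracket -> illegal
(5,2): no bracket -> illegal
(5,3): no bracket -> illegal
(5,4): no bracket -> illegal
W mobility = 2

Answer: B=6 W=2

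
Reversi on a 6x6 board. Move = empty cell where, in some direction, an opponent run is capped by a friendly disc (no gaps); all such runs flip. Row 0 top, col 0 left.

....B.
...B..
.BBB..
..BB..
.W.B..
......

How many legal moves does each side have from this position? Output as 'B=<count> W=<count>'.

-- B to move --
(3,0): no bracket -> illegal
(3,1): no bracket -> illegal
(4,0): no bracket -> illegal
(4,2): no bracket -> illegal
(5,0): flips 1 -> legal
(5,1): no bracket -> illegal
(5,2): no bracket -> illegal
B mobility = 1
-- W to move --
(0,2): no bracket -> illegal
(0,3): no bracket -> illegal
(0,5): no bracket -> illegal
(1,0): no bracket -> illegal
(1,1): no bracket -> illegal
(1,2): no bracket -> illegal
(1,4): flips 2 -> legal
(1,5): no bracket -> illegal
(2,0): no bracket -> illegal
(2,4): no bracket -> illegal
(3,0): no bracket -> illegal
(3,1): no bracket -> illegal
(3,4): no bracket -> illegal
(4,2): no bracket -> illegal
(4,4): no bracket -> illegal
(5,2): no bracket -> illegal
(5,3): no bracket -> illegal
(5,4): no bracket -> illegal
W mobility = 1

Answer: B=1 W=1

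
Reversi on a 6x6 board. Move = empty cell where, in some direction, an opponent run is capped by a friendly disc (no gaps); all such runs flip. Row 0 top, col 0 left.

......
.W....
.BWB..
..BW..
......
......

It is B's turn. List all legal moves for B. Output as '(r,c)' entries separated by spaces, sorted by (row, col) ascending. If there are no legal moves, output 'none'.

Answer: (0,1) (1,2) (3,4) (4,3)

Derivation:
(0,0): no bracket -> illegal
(0,1): flips 1 -> legal
(0,2): no bracket -> illegal
(1,0): no bracket -> illegal
(1,2): flips 1 -> legal
(1,3): no bracket -> illegal
(2,0): no bracket -> illegal
(2,4): no bracket -> illegal
(3,1): no bracket -> illegal
(3,4): flips 1 -> legal
(4,2): no bracket -> illegal
(4,3): flips 1 -> legal
(4,4): no bracket -> illegal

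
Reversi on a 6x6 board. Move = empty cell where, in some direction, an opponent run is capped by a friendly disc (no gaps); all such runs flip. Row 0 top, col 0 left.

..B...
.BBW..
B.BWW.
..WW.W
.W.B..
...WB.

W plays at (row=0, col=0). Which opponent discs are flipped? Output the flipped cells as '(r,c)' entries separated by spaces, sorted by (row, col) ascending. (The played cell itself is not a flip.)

Dir NW: edge -> no flip
Dir N: edge -> no flip
Dir NE: edge -> no flip
Dir W: edge -> no flip
Dir E: first cell '.' (not opp) -> no flip
Dir SW: edge -> no flip
Dir S: first cell '.' (not opp) -> no flip
Dir SE: opp run (1,1) (2,2) capped by W -> flip

Answer: (1,1) (2,2)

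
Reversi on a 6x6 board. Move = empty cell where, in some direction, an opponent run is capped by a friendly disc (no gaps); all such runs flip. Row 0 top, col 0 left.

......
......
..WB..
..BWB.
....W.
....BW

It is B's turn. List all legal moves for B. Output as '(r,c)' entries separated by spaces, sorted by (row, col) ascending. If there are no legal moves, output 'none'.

Answer: (1,2) (2,1) (4,3)

Derivation:
(1,1): no bracket -> illegal
(1,2): flips 1 -> legal
(1,3): no bracket -> illegal
(2,1): flips 1 -> legal
(2,4): no bracket -> illegal
(3,1): no bracket -> illegal
(3,5): no bracket -> illegal
(4,2): no bracket -> illegal
(4,3): flips 1 -> legal
(4,5): no bracket -> illegal
(5,3): no bracket -> illegal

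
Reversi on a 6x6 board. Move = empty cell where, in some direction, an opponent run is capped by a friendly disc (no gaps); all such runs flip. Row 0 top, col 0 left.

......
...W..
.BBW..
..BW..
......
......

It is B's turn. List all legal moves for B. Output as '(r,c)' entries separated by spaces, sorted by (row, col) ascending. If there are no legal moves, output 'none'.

(0,2): no bracket -> illegal
(0,3): no bracket -> illegal
(0,4): flips 1 -> legal
(1,2): no bracket -> illegal
(1,4): flips 1 -> legal
(2,4): flips 1 -> legal
(3,4): flips 1 -> legal
(4,2): no bracket -> illegal
(4,3): no bracket -> illegal
(4,4): flips 1 -> legal

Answer: (0,4) (1,4) (2,4) (3,4) (4,4)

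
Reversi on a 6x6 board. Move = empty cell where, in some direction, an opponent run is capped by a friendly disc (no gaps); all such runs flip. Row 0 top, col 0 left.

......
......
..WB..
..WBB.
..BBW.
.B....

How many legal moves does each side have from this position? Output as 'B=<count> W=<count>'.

-- B to move --
(1,1): flips 1 -> legal
(1,2): flips 2 -> legal
(1,3): no bracket -> illegal
(2,1): flips 2 -> legal
(3,1): flips 1 -> legal
(3,5): no bracket -> illegal
(4,1): flips 1 -> legal
(4,5): flips 1 -> legal
(5,3): no bracket -> illegal
(5,4): flips 1 -> legal
(5,5): flips 1 -> legal
B mobility = 8
-- W to move --
(1,2): no bracket -> illegal
(1,3): no bracket -> illegal
(1,4): flips 1 -> legal
(2,4): flips 2 -> legal
(2,5): no bracket -> illegal
(3,1): no bracket -> illegal
(3,5): flips 2 -> legal
(4,0): no bracket -> illegal
(4,1): flips 2 -> legal
(4,5): no bracket -> illegal
(5,0): no bracket -> illegal
(5,2): flips 1 -> legal
(5,3): no bracket -> illegal
(5,4): flips 1 -> legal
W mobility = 6

Answer: B=8 W=6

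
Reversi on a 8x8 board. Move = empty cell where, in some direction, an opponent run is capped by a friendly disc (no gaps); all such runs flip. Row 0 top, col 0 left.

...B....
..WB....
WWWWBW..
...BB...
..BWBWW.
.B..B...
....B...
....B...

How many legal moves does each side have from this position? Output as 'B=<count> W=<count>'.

-- B to move --
(0,1): flips 2 -> legal
(0,2): no bracket -> illegal
(1,0): no bracket -> illegal
(1,1): flips 2 -> legal
(1,4): no bracket -> illegal
(1,5): no bracket -> illegal
(1,6): flips 1 -> legal
(2,6): flips 1 -> legal
(3,0): flips 2 -> legal
(3,1): flips 1 -> legal
(3,2): flips 1 -> legal
(3,5): no bracket -> illegal
(3,6): flips 1 -> legal
(3,7): no bracket -> illegal
(4,7): flips 2 -> legal
(5,2): flips 1 -> legal
(5,3): flips 1 -> legal
(5,5): no bracket -> illegal
(5,6): flips 1 -> legal
(5,7): no bracket -> illegal
B mobility = 12
-- W to move --
(0,2): no bracket -> illegal
(0,4): flips 1 -> legal
(1,4): flips 1 -> legal
(1,5): no bracket -> illegal
(3,1): no bracket -> illegal
(3,2): no bracket -> illegal
(3,5): no bracket -> illegal
(4,0): no bracket -> illegal
(4,1): flips 1 -> legal
(5,0): no bracket -> illegal
(5,2): no bracket -> illegal
(5,3): no bracket -> illegal
(5,5): flips 2 -> legal
(6,0): no bracket -> illegal
(6,1): no bracket -> illegal
(6,2): no bracket -> illegal
(6,3): flips 1 -> legal
(6,5): flips 1 -> legal
(7,3): no bracket -> illegal
(7,5): no bracket -> illegal
W mobility = 6

Answer: B=12 W=6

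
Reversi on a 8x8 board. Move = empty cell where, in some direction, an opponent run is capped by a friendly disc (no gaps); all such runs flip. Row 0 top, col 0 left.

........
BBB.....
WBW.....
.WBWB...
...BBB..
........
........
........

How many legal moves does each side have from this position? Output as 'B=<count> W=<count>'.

Answer: B=3 W=7

Derivation:
-- B to move --
(1,3): no bracket -> illegal
(2,3): flips 2 -> legal
(2,4): no bracket -> illegal
(3,0): flips 2 -> legal
(4,0): no bracket -> illegal
(4,1): flips 1 -> legal
(4,2): no bracket -> illegal
B mobility = 3
-- W to move --
(0,0): flips 2 -> legal
(0,1): flips 2 -> legal
(0,2): flips 2 -> legal
(0,3): no bracket -> illegal
(1,3): no bracket -> illegal
(2,3): no bracket -> illegal
(2,4): no bracket -> illegal
(2,5): no bracket -> illegal
(3,0): no bracket -> illegal
(3,5): flips 1 -> legal
(3,6): no bracket -> illegal
(4,1): no bracket -> illegal
(4,2): flips 1 -> legal
(4,6): no bracket -> illegal
(5,2): no bracket -> illegal
(5,3): flips 1 -> legal
(5,4): no bracket -> illegal
(5,5): flips 1 -> legal
(5,6): no bracket -> illegal
W mobility = 7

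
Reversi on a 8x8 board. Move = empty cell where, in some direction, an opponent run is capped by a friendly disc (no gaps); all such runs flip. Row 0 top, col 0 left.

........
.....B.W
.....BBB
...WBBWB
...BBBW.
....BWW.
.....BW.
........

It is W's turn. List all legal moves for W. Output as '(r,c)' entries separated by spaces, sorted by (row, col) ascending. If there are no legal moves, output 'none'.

Answer: (0,5) (1,4) (1,6) (2,3) (2,4) (4,2) (4,7) (5,3) (6,3) (6,4) (7,4) (7,5)

Derivation:
(0,4): no bracket -> illegal
(0,5): flips 4 -> legal
(0,6): no bracket -> illegal
(1,4): flips 1 -> legal
(1,6): flips 1 -> legal
(2,3): flips 2 -> legal
(2,4): flips 1 -> legal
(3,2): no bracket -> illegal
(4,2): flips 3 -> legal
(4,7): flips 2 -> legal
(5,2): no bracket -> illegal
(5,3): flips 5 -> legal
(6,3): flips 2 -> legal
(6,4): flips 1 -> legal
(7,4): flips 1 -> legal
(7,5): flips 1 -> legal
(7,6): no bracket -> illegal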